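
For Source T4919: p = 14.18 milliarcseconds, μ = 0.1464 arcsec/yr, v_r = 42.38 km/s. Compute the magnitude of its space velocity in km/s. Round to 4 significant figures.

d = 1/p = 1/0.01418″ = 70.522 pc.
v_t = 4.740 μ d = 4.740 × 0.1464 × 70.522 = 48.938 km/s.
v = √(v_r² + v_t²) = √(42.38² + 48.938²) = √4190.99 = 64.738 km/s.

64.74 km/s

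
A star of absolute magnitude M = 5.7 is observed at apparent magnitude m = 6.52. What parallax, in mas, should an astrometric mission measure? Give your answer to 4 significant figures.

68.55 mas

m − M = 6.52 − 5.7 = 0.82.
d = 10^((m−M)/5 + 1) = 10^1.164 = 14.588 pc.
p = 1/d = 1/14.588 = 0.068549 arcsec = 68.549 mas.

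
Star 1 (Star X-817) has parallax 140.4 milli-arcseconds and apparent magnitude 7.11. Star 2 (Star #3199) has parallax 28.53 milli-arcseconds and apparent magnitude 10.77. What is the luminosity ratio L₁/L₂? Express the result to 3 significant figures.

L₁/L₂ = 1.20

d₁ = 1/p₁ = 1/0.1404″ = 7.1225 pc; d₂ = 1/p₂ = 1/0.02853″ = 35.051 pc.
M₁ = m₁ − 5 log₁₀ d₁ + 5 = 7.11 − 4.2632 + 5 = 7.8468.
M₂ = 10.77 − 7.7235 + 5 = 8.0465.
L₁/L₂ = 10^(0.4(M₂ − M₁)) = 10^(0.4 × 0.1997) = 10^0.07988 = 1.2019.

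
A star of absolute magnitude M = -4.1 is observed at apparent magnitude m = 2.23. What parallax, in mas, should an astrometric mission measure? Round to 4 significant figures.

m − M = 2.23 − (-4.1) = 6.33.
d = 10^((m−M)/5 + 1) = 10^2.266 = 184.5 pc.
p = 1/d = 1/184.5 = 0.0054201 arcsec = 5.4201 mas.

5.420 mas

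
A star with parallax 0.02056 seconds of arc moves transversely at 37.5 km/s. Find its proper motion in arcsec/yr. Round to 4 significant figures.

0.1627 arcsec/yr

d = 1/p = 1/0.02056″ = 48.638 pc.
μ = v_t / (4.74 d) = 37.5 / (4.74 × 48.638) = 37.5 / 230.54 = 0.16266 ″/yr.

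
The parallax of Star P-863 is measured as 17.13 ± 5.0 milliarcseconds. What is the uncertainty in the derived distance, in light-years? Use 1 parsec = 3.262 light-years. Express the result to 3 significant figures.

55.6 ly

d = 1/p, so σ_d = σ_p / p².
σ_d = 0.00500 / (0.01713)² = 0.00500 / 0.00029344 = 17.039 pc = 17.039 × 3.262 ly = 55.581 ly.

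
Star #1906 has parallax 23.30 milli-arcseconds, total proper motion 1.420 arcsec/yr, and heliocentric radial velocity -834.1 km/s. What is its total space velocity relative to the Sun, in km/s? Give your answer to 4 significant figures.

d = 1/p = 1/0.02330″ = 42.918 pc.
v_t = 4.740 μ d = 4.740 × 1.420 × 42.918 = 288.87 km/s.
v = √(v_r² + v_t²) = √((-834.1)² + 288.87²) = √779169 = 882.71 km/s.

882.7 km/s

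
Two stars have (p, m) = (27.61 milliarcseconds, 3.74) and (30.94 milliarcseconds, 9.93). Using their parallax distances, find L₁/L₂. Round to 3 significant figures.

d₁ = 1/p₁ = 1/0.02761″ = 36.219 pc; d₂ = 1/p₂ = 1/0.03094″ = 32.321 pc.
M₁ = m₁ − 5 log₁₀ d₁ + 5 = 3.74 − 7.7947 + 5 = 0.9453.
M₂ = 9.93 − 7.5474 + 5 = 7.3826.
L₁/L₂ = 10^(0.4(M₂ − M₁)) = 10^(0.4 × 6.4373) = 10^2.57492 = 375.77.

L₁/L₂ = 376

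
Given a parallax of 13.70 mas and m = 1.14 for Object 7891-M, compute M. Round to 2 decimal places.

M = -3.18

d = 1/p = 1/0.01370″ = 72.993 pc.
m − M = 5 log₁₀(72.993) − 5 = 9.3164 − 5 = 4.3164.
M = m − (m − M) = 1.14 − 4.3164 = -3.18.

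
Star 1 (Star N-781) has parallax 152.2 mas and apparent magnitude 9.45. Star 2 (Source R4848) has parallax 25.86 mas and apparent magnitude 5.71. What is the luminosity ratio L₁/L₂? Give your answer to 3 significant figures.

L₁/L₂ = 0.000921

d₁ = 1/p₁ = 1/0.1522″ = 6.5703 pc; d₂ = 1/p₂ = 1/0.02586″ = 38.67 pc.
M₁ = m₁ − 5 log₁₀ d₁ + 5 = 9.45 − 4.0879 + 5 = 10.3621.
M₂ = 5.71 − 7.9369 + 5 = 2.7731.
L₁/L₂ = 10^(0.4(M₂ − M₁)) = 10^(0.4 × (-7.5890)) = 10^(-3.03560) = 0.0009213.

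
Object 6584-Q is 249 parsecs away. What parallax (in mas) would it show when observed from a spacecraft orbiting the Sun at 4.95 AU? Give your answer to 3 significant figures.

p (arcsec) = B (AU) / d (pc).
p = 4.95 / 249 = 0.01988 arcsec = 19.88 mas.

19.9 mas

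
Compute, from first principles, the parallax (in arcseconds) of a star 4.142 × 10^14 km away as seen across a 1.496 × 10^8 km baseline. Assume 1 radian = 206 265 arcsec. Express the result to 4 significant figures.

θ ≈ B/d = (1.496 × 10^8) / (4.142 × 10^14) = 3.6118 × 10^-7 rad.
In arcseconds: 3.6118 × 10^-7 × 206265 = 0.074499″.

0.07450 arcsec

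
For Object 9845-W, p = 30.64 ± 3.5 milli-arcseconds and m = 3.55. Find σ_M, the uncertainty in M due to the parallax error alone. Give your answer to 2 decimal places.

σ_M = 0.25 mag

M = m − 5 log₁₀ d + 5 = m + 5 log₁₀ p + 5, so ∂M/∂p = 5/(p ln 10).
σ_M = (5/ln 10) · (σ_p/p) = 2.1715 × 3.5/30.64 = 2.1715 × 0.11423 = 0.24805.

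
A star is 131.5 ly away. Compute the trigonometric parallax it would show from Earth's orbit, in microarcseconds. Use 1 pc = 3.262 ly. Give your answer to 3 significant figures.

24800 μas

d = 131.5 ly ÷ 3.262 = 40.313 pc.
p = 1/d = 1/40.313 = 0.024806 arcsec.
= 0.024806 × 10⁶ = 24806 μas.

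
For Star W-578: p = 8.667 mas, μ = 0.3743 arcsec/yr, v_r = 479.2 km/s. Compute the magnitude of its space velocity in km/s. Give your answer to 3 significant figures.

521 km/s

d = 1/p = 1/0.008667″ = 115.38 pc.
v_t = 4.740 μ d = 4.740 × 0.3743 × 115.38 = 204.71 km/s.
v = √(v_r² + v_t²) = √(479.2² + 204.71²) = √271539 = 521.09 km/s.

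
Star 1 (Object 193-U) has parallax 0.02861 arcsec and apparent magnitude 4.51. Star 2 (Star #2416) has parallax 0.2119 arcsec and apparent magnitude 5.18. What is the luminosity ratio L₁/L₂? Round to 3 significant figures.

L₁/L₂ = 102

d₁ = 1/p₁ = 1/0.02861″ = 34.953 pc; d₂ = 1/p₂ = 1/0.2119″ = 4.7192 pc.
M₁ = m₁ − 5 log₁₀ d₁ + 5 = 4.51 − 7.7174 + 5 = 1.7926.
M₂ = 5.18 − 3.3693 + 5 = 6.8107.
L₁/L₂ = 10^(0.4(M₂ − M₁)) = 10^(0.4 × 5.0181) = 10^2.00724 = 101.68.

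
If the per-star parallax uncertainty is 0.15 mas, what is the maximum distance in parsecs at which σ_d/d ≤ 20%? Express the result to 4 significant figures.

1333 pc

σ_d/d = σ_p/p, so the condition is σ_p/p ≤ 0.20, i.e. p ≥ σ_p/0.20.
p_min = 0.15/0.20 = 0.75 mas = 0.00075 arcsec.
d_max = 1/p_min = 1/0.00075 = 1333.3 pc.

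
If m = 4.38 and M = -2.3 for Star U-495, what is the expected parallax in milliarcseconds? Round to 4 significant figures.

m − M = 4.38 − (-2.3) = 6.68.
d = 10^((m−M)/5 + 1) = 10^2.336 = 216.77 pc.
p = 1/d = 1/216.77 = 0.0046132 arcsec = 4.6132 mas.

4.613 mas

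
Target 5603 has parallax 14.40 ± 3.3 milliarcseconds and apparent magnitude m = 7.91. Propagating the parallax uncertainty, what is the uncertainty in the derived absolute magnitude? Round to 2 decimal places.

σ_M = 0.50 mag

M = m − 5 log₁₀ d + 5 = m + 5 log₁₀ p + 5, so ∂M/∂p = 5/(p ln 10).
σ_M = (5/ln 10) · (σ_p/p) = 2.1715 × 3.3/14.40 = 2.1715 × 0.22917 = 0.49764.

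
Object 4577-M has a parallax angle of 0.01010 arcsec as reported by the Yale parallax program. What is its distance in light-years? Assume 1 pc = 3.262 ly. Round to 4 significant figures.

d = 1/p = 1/0.01010 = 99.01 pc.
In light-years: 99.01 × 3.262 = 322.97 ly.

323.0 light years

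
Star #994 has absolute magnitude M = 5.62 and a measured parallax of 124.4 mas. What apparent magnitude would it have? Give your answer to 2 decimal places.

m = 5.15

d = 1/p = 1/0.1244″ = 8.0386 pc.
m − M = 5 log₁₀ d − 5 = 5 log₁₀(8.0386) − 5 = 4.5259 − 5 = -0.4741.
m = M + (m − M) = 5.62 + (-0.4741) = 5.15.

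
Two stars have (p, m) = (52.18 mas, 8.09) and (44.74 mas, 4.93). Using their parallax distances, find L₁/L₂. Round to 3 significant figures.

d₁ = 1/p₁ = 1/0.05218″ = 19.164 pc; d₂ = 1/p₂ = 1/0.04474″ = 22.351 pc.
M₁ = m₁ − 5 log₁₀ d₁ + 5 = 8.09 − 6.4124 + 5 = 6.6776.
M₂ = 4.93 − 6.7465 + 5 = 3.1835.
L₁/L₂ = 10^(0.4(M₂ − M₁)) = 10^(0.4 × (-3.4941)) = 10^(-1.39764) = 0.040028.

L₁/L₂ = 0.0400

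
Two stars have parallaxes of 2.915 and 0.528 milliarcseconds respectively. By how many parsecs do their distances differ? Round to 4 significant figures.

d_A = 1/0.002915″ = 343.05 pc; d_B = 1/0.0005280″ = 1893.9 pc.
|d_B − d_A| = |1893.9 − 343.05| = 1550.9 pc.

1551 pc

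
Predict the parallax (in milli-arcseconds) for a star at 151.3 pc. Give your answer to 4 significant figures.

p = 1/d = 1/151.3 = 0.0066094 arcsec.
= 0.0066094 × 1000 = 6.6094 mas.

6.609 mas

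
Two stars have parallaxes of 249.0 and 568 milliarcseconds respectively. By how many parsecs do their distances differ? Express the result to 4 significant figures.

2.256 pc

d_A = 1/0.2490″ = 4.0161 pc; d_B = 1/0.5680″ = 1.7606 pc.
|d_B − d_A| = |1.7606 − 4.0161| = 2.2555 pc.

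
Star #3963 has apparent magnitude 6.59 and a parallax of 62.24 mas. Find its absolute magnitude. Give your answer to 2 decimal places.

d = 1/p = 1/0.06224″ = 16.067 pc.
m − M = 5 log₁₀(16.067) − 5 = 6.0297 − 5 = 1.0297.
M = m − (m − M) = 6.59 − 1.0297 = 5.56.

M = 5.56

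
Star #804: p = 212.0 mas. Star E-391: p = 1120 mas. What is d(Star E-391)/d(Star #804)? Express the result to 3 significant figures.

Since d = 1/p, d_B/d_A = p_A/p_B.
= 212.0 / 1120 = 0.18929.

0.189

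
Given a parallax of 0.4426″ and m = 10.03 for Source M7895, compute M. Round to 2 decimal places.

d = 1/p = 1/0.4426″ = 2.2594 pc.
m − M = 5 log₁₀(2.2594) − 5 = 1.7700 − 5 = -3.2300.
M = m − (m − M) = 10.03 − (-3.2300) = 13.26.

M = 13.26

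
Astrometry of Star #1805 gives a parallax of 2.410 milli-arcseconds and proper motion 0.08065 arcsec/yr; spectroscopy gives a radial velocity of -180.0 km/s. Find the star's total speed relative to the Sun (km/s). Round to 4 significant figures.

239.9 km/s

d = 1/p = 1/0.002410″ = 414.94 pc.
v_t = 4.740 μ d = 4.740 × 0.08065 × 414.94 = 158.62 km/s.
v = √(v_r² + v_t²) = √((-180.0)² + 158.62²) = √57560.3 = 239.92 km/s.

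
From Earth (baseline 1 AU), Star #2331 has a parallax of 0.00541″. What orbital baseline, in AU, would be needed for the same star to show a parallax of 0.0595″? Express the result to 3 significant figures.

11.0 AU

Parallax scales linearly with baseline: p ∝ B, so B = p_target / p_Earth × 1 AU.
B = 0.0595 / 0.00541 = 10.998 AU.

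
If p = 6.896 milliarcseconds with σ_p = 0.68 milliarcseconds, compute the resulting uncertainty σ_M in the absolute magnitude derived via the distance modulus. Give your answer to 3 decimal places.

M = m − 5 log₁₀ d + 5 = m + 5 log₁₀ p + 5, so ∂M/∂p = 5/(p ln 10).
σ_M = (5/ln 10) · (σ_p/p) = 2.1715 × 0.68/6.896 = 2.1715 × 0.098608 = 0.21413.

σ_M = 0.214 mag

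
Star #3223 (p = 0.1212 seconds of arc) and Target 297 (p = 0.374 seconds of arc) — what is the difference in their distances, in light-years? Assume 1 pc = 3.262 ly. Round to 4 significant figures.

18.19 ly

d_A = 1/0.1212″ = 8.2508 pc; d_B = 1/0.3740″ = 2.6738 pc.
|d_B − d_A| = |2.6738 − 8.2508| = 5.577 pc = 5.577 × 3.262 ly = 18.192 ly.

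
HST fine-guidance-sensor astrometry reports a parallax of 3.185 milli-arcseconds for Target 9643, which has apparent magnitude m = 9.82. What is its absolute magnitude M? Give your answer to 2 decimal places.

d = 1/p = 1/0.003185″ = 313.97 pc.
m − M = 5 log₁₀(313.97) − 5 = 12.4844 − 5 = 7.4844.
M = m − (m − M) = 9.82 − 7.4844 = 2.34.

M = 2.34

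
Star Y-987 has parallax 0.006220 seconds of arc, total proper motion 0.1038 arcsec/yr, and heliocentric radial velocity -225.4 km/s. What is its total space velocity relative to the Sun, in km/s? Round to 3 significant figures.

239 km/s

d = 1/p = 1/0.006220″ = 160.77 pc.
v_t = 4.740 μ d = 4.740 × 0.1038 × 160.77 = 79.101 km/s.
v = √(v_r² + v_t²) = √((-225.4)² + 79.101²) = √57062.1 = 238.88 km/s.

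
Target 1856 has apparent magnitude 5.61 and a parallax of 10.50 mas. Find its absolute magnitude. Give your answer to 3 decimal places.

M = 0.716

d = 1/p = 1/0.01050″ = 95.238 pc.
m − M = 5 log₁₀(95.238) − 5 = 9.8941 − 5 = 4.8941.
M = m − (m − M) = 5.61 − 4.8941 = 0.716.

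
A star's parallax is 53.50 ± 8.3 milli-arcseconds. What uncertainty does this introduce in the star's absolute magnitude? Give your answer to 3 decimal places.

σ_M = 0.337 mag

M = m − 5 log₁₀ d + 5 = m + 5 log₁₀ p + 5, so ∂M/∂p = 5/(p ln 10).
σ_M = (5/ln 10) · (σ_p/p) = 2.1715 × 8.3/53.50 = 2.1715 × 0.15514 = 0.33689.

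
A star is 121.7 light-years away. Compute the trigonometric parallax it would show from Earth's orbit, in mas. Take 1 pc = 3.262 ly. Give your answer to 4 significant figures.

d = 121.7 ly ÷ 3.262 = 37.308 pc.
p = 1/d = 1/37.308 = 0.026804 arcsec.
= 0.026804 × 1000 = 26.804 mas.

26.80 mas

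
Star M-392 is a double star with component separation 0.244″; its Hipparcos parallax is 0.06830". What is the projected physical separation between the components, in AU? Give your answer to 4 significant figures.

3.572 AU

d = 1/p = 1/0.06830″ = 14.641 pc.
At distance d (pc), an angle of θ arcsec spans θ·d AU: s = 0.244 × 14.641 = 3.5724 AU.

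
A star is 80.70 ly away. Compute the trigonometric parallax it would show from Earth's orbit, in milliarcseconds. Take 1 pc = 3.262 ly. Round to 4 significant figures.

40.42 mas

d = 80.70 ly ÷ 3.262 = 24.739 pc.
p = 1/d = 1/24.739 = 0.040422 arcsec.
= 0.040422 × 1000 = 40.422 mas.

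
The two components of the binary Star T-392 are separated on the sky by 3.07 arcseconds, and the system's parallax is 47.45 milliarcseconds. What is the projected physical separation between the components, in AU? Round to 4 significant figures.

64.70 AU

d = 1/p = 1/0.04745″ = 21.075 pc.
At distance d (pc), an angle of θ arcsec spans θ·d AU: s = 3.07 × 21.075 = 64.7 AU.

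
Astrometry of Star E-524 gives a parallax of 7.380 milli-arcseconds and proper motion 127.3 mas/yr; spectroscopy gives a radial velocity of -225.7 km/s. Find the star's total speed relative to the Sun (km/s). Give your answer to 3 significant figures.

d = 1/p = 1/0.007380″ = 135.5 pc.
μ = 127.3 mas/yr = 0.1273 ″/yr.
v_t = 4.740 μ d = 4.740 × 0.1273 × 135.5 = 81.761 km/s.
v = √(v_r² + v_t²) = √((-225.7)² + 81.761²) = √57625.4 = 240.05 km/s.

240 km/s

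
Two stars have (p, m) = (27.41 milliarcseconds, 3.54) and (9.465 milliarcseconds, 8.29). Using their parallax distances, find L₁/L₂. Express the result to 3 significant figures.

d₁ = 1/p₁ = 1/0.02741″ = 36.483 pc; d₂ = 1/p₂ = 1/0.009465″ = 105.65 pc.
M₁ = m₁ − 5 log₁₀ d₁ + 5 = 3.54 − 7.8105 + 5 = 0.7295.
M₂ = 8.29 − 10.1193 + 5 = 3.1707.
L₁/L₂ = 10^(0.4(M₂ − M₁)) = 10^(0.4 × 2.4412) = 10^0.97648 = 9.4728.

L₁/L₂ = 9.47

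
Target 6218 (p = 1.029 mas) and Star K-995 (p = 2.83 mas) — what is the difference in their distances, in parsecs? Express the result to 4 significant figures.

d_A = 1/0.001029″ = 971.82 pc; d_B = 1/0.002830″ = 353.36 pc.
|d_B − d_A| = |353.36 − 971.82| = 618.46 pc.

618.5 pc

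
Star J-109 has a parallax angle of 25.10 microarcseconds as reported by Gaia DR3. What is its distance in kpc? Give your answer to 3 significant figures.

39.8 kpc

p = 25.10 microarcseconds = 0.00002510 arcsec.
d = 1/p = 1/0.00002510 = 39841 pc.
= 39.841 kpc.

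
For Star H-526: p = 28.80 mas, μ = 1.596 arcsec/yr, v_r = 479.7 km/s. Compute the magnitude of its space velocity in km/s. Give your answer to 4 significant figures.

546.9 km/s

d = 1/p = 1/0.02880″ = 34.722 pc.
v_t = 4.740 μ d = 4.740 × 1.596 × 34.722 = 262.67 km/s.
v = √(v_r² + v_t²) = √(479.7² + 262.67²) = √299108 = 546.91 km/s.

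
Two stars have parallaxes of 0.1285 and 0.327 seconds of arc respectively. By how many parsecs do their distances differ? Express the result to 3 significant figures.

d_A = 1/0.1285″ = 7.7821 pc; d_B = 1/0.3270″ = 3.0581 pc.
|d_B − d_A| = |3.0581 − 7.7821| = 4.724 pc.

4.72 pc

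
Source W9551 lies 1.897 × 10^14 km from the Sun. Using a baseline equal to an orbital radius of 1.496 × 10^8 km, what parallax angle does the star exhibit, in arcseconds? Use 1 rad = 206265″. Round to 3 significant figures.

θ ≈ B/d = (1.496 × 10^8) / (1.897 × 10^14) = 7.8861 × 10^-7 rad.
In arcseconds: 7.8861 × 10^-7 × 206265 = 0.16266″.

0.163 arcsec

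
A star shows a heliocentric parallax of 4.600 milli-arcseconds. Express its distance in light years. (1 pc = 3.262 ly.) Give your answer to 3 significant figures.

p = 4.600 milli-arcseconds = 0.004600 arcsec.
d = 1/p = 1/0.004600 = 217.39 pc.
In light-years: 217.39 × 3.262 = 709.13 ly.

709 light years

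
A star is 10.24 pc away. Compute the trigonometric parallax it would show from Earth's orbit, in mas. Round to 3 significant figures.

97.7 mas

p = 1/d = 1/10.24 = 0.097656 arcsec.
= 0.097656 × 1000 = 97.656 mas.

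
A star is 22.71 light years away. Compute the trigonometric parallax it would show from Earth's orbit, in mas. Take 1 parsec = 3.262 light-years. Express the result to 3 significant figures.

144 mas

d = 22.71 ly ÷ 3.262 = 6.962 pc.
p = 1/d = 1/6.962 = 0.14364 arcsec.
= 0.14364 × 1000 = 143.64 mas.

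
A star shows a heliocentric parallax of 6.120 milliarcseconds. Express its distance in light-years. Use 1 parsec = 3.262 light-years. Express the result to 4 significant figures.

p = 6.120 milliarcseconds = 0.006120 arcsec.
d = 1/p = 1/0.006120 = 163.4 pc.
In light-years: 163.4 × 3.262 = 533.01 ly.

533.0 light years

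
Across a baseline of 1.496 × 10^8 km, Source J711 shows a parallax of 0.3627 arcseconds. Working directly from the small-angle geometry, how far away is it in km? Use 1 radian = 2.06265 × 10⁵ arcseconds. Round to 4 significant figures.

θ = 0.3627″ = 0.3627/206265 = 1.7584 × 10^-6 rad.
d = B/θ = (1.496 × 10^8) / (1.7584 × 10^-6) = 8.5077 × 10^13 km.

8.508 × 10^13 km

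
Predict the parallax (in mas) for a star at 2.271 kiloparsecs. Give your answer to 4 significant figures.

d = 2.271 kpc = 2271 pc.
p = 1/d = 1/2271 = 0.00044033 arcsec.
= 0.00044033 × 1000 = 0.44033 mas.

0.4403 mas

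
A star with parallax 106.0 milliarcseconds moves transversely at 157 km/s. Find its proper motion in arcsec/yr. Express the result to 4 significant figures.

3.511 arcsec/yr

d = 1/p = 1/0.1060″ = 9.434 pc.
μ = v_t / (4.74 d) = 157 / (4.74 × 9.434) = 157 / 44.717 = 3.511 ″/yr.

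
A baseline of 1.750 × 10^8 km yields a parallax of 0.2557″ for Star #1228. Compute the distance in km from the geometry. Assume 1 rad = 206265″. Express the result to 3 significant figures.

1.41 × 10^14 km

θ = 0.2557″ = 0.2557/206265 = 1.2397 × 10^-6 rad.
d = B/θ = (1.750 × 10^8) / (1.2397 × 10^-6) = 1.4116 × 10^14 km.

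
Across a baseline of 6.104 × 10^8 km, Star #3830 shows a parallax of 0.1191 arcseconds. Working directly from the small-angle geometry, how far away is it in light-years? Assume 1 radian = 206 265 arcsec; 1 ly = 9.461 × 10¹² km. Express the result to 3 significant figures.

112 ly

θ = 0.1191″ = 0.1191/206265 = 5.7741 × 10^-7 rad.
d = B/θ = (6.104 × 10^8) / (5.7741 × 10^-7) = 1.0571 × 10^15 km = (1.0571 × 10^15) / (9.461 × 10^12) ly = 111.73 ly.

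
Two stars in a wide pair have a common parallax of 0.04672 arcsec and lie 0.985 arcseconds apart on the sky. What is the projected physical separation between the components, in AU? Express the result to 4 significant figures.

21.08 AU

d = 1/p = 1/0.04672″ = 21.404 pc.
At distance d (pc), an angle of θ arcsec spans θ·d AU: s = 0.985 × 21.404 = 21.083 AU.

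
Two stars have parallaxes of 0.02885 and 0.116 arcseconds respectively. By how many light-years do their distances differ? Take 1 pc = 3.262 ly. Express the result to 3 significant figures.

d_A = 1/0.02885″ = 34.662 pc; d_B = 1/0.1160″ = 8.6207 pc.
|d_B − d_A| = |8.6207 − 34.662| = 26.041 pc = 26.041 × 3.262 ly = 84.946 ly.

84.9 ly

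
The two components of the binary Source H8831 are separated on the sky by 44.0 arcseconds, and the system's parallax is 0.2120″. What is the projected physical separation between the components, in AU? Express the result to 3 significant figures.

d = 1/p = 1/0.2120″ = 4.717 pc.
At distance d (pc), an angle of θ arcsec spans θ·d AU: s = 44.0 × 4.717 = 207.55 AU.

208 AU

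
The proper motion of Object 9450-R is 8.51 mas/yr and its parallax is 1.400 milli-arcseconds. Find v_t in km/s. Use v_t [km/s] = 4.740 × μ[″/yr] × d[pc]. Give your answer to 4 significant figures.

d = 1/p = 1/0.001400″ = 714.29 pc.
μ = 8.51 mas/yr = 0.00851 ″/yr.
v_t = 4.74 × μ × d = 4.74 × 0.00851 × 714.29 = 28.813 km/s.

28.81 km/s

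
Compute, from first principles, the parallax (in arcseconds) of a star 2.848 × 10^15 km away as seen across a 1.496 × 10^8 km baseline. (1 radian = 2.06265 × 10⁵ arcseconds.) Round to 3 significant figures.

θ ≈ B/d = (1.496 × 10^8) / (2.848 × 10^15) = 5.2528 × 10^-8 rad.
In arcseconds: 5.2528 × 10^-8 × 206265 = 0.010835″.

0.0108 arcsec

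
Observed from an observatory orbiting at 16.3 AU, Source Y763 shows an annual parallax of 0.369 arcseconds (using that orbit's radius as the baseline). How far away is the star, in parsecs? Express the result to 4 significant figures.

44.17 pc

With baseline B (in AU) and parallax p (in arcsec), d = B/p parsecs.
d = 16.3 / 0.369 = 44.173 pc.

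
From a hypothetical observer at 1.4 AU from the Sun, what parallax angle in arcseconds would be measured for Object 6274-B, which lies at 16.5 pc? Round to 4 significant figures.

p (arcsec) = B (AU) / d (pc).
p = 1.4 / 16.5 = 0.084848 arcsec.

0.08485 arcsec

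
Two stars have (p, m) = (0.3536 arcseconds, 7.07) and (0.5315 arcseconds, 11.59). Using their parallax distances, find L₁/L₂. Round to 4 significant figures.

L₁/L₂ = 145.2

d₁ = 1/p₁ = 1/0.3536″ = 2.8281 pc; d₂ = 1/p₂ = 1/0.5315″ = 1.8815 pc.
M₁ = m₁ − 5 log₁₀ d₁ + 5 = 7.07 − 2.2575 + 5 = 9.8125.
M₂ = 11.59 − 1.3725 + 5 = 15.2175.
L₁/L₂ = 10^(0.4(M₂ − M₁)) = 10^(0.4 × 5.4050) = 10^2.16200 = 145.21.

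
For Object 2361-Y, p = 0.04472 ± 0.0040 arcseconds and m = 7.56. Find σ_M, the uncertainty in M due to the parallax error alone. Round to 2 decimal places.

M = m − 5 log₁₀ d + 5 = m + 5 log₁₀ p + 5, so ∂M/∂p = 5/(p ln 10).
σ_M = (5/ln 10) · (σ_p/p) = 2.1715 × 0.0040/0.04472 = 2.1715 × 0.089445 = 0.19423.

σ_M = 0.19 mag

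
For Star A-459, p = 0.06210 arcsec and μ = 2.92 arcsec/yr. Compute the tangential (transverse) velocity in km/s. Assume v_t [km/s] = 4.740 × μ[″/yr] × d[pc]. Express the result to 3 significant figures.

223 km/s

d = 1/p = 1/0.06210″ = 16.103 pc.
v_t = 4.74 × μ × d = 4.74 × 2.92 × 16.103 = 222.88 km/s.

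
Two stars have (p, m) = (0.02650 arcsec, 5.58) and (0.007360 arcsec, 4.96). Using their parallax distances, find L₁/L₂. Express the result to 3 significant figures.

L₁/L₂ = 0.0436

d₁ = 1/p₁ = 1/0.02650″ = 37.736 pc; d₂ = 1/p₂ = 1/0.007360″ = 135.87 pc.
M₁ = m₁ − 5 log₁₀ d₁ + 5 = 5.58 − 7.8838 + 5 = 2.6962.
M₂ = 4.96 − 10.6656 + 5 = -0.7056.
L₁/L₂ = 10^(0.4(M₂ − M₁)) = 10^(0.4 × (-3.4018)) = 10^(-1.36072) = 0.043579.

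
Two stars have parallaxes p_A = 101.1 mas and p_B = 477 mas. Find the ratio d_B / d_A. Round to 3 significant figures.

0.212

Since d = 1/p, d_B/d_A = p_A/p_B.
= 101.1 / 477 = 0.21195.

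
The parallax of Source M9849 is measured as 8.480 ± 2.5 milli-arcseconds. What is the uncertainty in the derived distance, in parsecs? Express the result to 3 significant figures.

34.8 pc

d = 1/p, so σ_d = σ_p / p².
σ_d = 0.00250 / (0.008480)² = 0.00250 / 0.00007191 = 34.766 pc.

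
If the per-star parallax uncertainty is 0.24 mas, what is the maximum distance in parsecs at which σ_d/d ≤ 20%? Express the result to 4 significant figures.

σ_d/d = σ_p/p, so the condition is σ_p/p ≤ 0.20, i.e. p ≥ σ_p/0.20.
p_min = 0.24/0.20 = 1.2 mas = 0.0012 arcsec.
d_max = 1/p_min = 1/0.0012 = 833.33 pc.

833.3 pc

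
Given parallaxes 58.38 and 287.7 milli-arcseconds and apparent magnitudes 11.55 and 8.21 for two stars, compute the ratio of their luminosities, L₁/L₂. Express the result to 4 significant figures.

L₁/L₂ = 1.120

d₁ = 1/p₁ = 1/0.05838″ = 17.129 pc; d₂ = 1/p₂ = 1/0.2877″ = 3.4758 pc.
M₁ = m₁ − 5 log₁₀ d₁ + 5 = 11.55 − 6.1687 + 5 = 10.3813.
M₂ = 8.21 − 2.7053 + 5 = 10.5047.
L₁/L₂ = 10^(0.4(M₂ − M₁)) = 10^(0.4 × 0.1234) = 10^0.04936 = 1.1204.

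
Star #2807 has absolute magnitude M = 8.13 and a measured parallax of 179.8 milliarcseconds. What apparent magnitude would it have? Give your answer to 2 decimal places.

m = 6.86

d = 1/p = 1/0.1798″ = 5.5617 pc.
m − M = 5 log₁₀ d − 5 = 5 log₁₀(5.5617) − 5 = 3.7260 − 5 = -1.2740.
m = M + (m − M) = 8.13 + (-1.2740) = 6.86.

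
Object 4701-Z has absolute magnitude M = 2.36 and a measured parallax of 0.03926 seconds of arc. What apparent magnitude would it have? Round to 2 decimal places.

m = 4.39

d = 1/p = 1/0.03926″ = 25.471 pc.
m − M = 5 log₁₀ d − 5 = 5 log₁₀(25.471) − 5 = 7.0302 − 5 = 2.0302.
m = M + (m − M) = 2.36 + 2.0302 = 4.39.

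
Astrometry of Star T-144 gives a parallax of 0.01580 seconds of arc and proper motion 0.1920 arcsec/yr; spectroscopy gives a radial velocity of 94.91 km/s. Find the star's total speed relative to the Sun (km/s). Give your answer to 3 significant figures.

d = 1/p = 1/0.01580″ = 63.291 pc.
v_t = 4.740 μ d = 4.740 × 0.1920 × 63.291 = 57.6 km/s.
v = √(v_r² + v_t²) = √(94.91² + 57.6²) = √12325.7 = 111.02 km/s.

111 km/s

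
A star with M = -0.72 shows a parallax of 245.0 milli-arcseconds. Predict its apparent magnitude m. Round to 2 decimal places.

m = -2.67

d = 1/p = 1/0.2450″ = 4.0816 pc.
m − M = 5 log₁₀ d − 5 = 5 log₁₀(4.0816) − 5 = 3.0542 − 5 = -1.9458.
m = M + (m − M) = -0.72 + (-1.9458) = -2.67.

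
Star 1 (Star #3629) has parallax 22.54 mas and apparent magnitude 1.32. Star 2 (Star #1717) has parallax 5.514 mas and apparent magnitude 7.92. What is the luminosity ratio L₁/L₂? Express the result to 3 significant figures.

L₁/L₂ = 26.1

d₁ = 1/p₁ = 1/0.02254″ = 44.366 pc; d₂ = 1/p₂ = 1/0.005514″ = 181.36 pc.
M₁ = m₁ − 5 log₁₀ d₁ + 5 = 1.32 − 8.2353 + 5 = -1.9153.
M₂ = 7.92 − 11.2927 + 5 = 1.6273.
L₁/L₂ = 10^(0.4(M₂ − M₁)) = 10^(0.4 × 3.5426) = 10^1.41704 = 26.124.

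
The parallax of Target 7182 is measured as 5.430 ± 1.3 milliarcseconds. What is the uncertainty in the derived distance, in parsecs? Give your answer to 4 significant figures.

d = 1/p, so σ_d = σ_p / p².
σ_d = 0.00130 / (0.005430)² = 0.00130 / 0.000029485 = 44.09 pc.

44.09 pc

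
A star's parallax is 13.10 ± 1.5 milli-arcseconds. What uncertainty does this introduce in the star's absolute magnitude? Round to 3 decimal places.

σ_M = 0.249 mag

M = m − 5 log₁₀ d + 5 = m + 5 log₁₀ p + 5, so ∂M/∂p = 5/(p ln 10).
σ_M = (5/ln 10) · (σ_p/p) = 2.1715 × 1.5/13.10 = 2.1715 × 0.1145 = 0.24864.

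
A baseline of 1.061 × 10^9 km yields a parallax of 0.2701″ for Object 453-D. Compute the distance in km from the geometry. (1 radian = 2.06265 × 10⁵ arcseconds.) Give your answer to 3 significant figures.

8.10 × 10^14 km

θ = 0.2701″ = 0.2701/206265 = 1.3095 × 10^-6 rad.
d = B/θ = (1.061 × 10^9) / (1.3095 × 10^-6) = 8.1023 × 10^14 km.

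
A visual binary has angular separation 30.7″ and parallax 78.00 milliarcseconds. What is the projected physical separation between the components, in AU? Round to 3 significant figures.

d = 1/p = 1/0.07800″ = 12.821 pc.
At distance d (pc), an angle of θ arcsec spans θ·d AU: s = 30.7 × 12.821 = 393.6 AU.

394 AU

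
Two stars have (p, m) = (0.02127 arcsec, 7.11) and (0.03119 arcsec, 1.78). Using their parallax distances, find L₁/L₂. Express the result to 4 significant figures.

L₁/L₂ = 0.01587

d₁ = 1/p₁ = 1/0.02127″ = 47.015 pc; d₂ = 1/p₂ = 1/0.03119″ = 32.062 pc.
M₁ = m₁ − 5 log₁₀ d₁ + 5 = 7.11 − 8.3612 + 5 = 3.7488.
M₂ = 1.78 − 7.5300 + 5 = -0.7500.
L₁/L₂ = 10^(0.4(M₂ − M₁)) = 10^(0.4 × (-4.4988)) = 10^(-1.79952) = 0.015866.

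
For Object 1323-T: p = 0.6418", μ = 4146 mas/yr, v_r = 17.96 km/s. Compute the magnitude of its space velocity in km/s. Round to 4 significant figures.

d = 1/p = 1/0.6418″ = 1.5581 pc.
μ = 4146 mas/yr = 4.146 ″/yr.
v_t = 4.740 μ d = 4.740 × 4.146 × 1.5581 = 30.62 km/s.
v = √(v_r² + v_t²) = √(17.96² + 30.62²) = √1260.15 = 35.499 km/s.

35.50 km/s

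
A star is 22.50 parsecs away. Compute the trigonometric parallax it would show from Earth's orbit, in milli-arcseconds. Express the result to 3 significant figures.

p = 1/d = 1/22.5 = 0.044444 arcsec.
= 0.044444 × 1000 = 44.444 mas.

44.4 mas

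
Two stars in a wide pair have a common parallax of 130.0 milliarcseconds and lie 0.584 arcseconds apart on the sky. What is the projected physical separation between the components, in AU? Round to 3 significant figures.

d = 1/p = 1/0.1300″ = 7.6923 pc.
At distance d (pc), an angle of θ arcsec spans θ·d AU: s = 0.584 × 7.6923 = 4.4923 AU.

4.49 AU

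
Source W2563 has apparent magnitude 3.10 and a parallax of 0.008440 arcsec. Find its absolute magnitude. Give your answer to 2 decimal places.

d = 1/p = 1/0.008440″ = 118.48 pc.
m − M = 5 log₁₀(118.48) − 5 = 10.3682 − 5 = 5.3682.
M = m − (m − M) = 3.10 − 5.3682 = -2.27.

M = -2.27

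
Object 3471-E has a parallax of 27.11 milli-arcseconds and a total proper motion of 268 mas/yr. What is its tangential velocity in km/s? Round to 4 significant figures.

d = 1/p = 1/0.02711″ = 36.887 pc.
μ = 268 mas/yr = 0.268 ″/yr.
v_t = 4.74 × μ × d = 4.74 × 0.268 × 36.887 = 46.858 km/s.

46.86 km/s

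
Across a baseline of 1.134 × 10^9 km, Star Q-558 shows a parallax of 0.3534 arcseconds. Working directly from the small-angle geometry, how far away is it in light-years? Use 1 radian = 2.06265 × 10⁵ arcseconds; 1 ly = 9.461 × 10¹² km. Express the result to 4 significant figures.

69.96 ly

θ = 0.3534″ = 0.3534/206265 = 1.7133 × 10^-6 rad.
d = B/θ = (1.134 × 10^9) / (1.7133 × 10^-6) = 6.6188 × 10^14 km = (6.6188 × 10^14) / (9.461 × 10^12) ly = 69.959 ly.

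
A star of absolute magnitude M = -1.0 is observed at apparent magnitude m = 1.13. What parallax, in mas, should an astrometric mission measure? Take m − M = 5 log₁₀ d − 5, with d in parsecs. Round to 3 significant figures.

37.5 mas

m − M = 1.13 − (-1.0) = 2.13.
d = 10^((m−M)/5 + 1) = 10^1.426 = 26.669 pc.
p = 1/d = 1/26.669 = 0.037497 arcsec = 37.497 mas.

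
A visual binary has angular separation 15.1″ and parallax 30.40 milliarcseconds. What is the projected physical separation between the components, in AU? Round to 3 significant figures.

497 AU

d = 1/p = 1/0.03040″ = 32.895 pc.
At distance d (pc), an angle of θ arcsec spans θ·d AU: s = 15.1 × 32.895 = 496.71 AU.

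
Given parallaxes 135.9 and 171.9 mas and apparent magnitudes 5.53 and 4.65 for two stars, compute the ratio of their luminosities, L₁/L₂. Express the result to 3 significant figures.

d₁ = 1/p₁ = 1/0.1359″ = 7.3584 pc; d₂ = 1/p₂ = 1/0.1719″ = 5.8173 pc.
M₁ = m₁ − 5 log₁₀ d₁ + 5 = 5.53 − 4.3339 + 5 = 6.1961.
M₂ = 4.65 − 3.8236 + 5 = 5.8264.
L₁/L₂ = 10^(0.4(M₂ − M₁)) = 10^(0.4 × (-0.3697)) = 10^(-0.14788) = 0.71141.

L₁/L₂ = 0.711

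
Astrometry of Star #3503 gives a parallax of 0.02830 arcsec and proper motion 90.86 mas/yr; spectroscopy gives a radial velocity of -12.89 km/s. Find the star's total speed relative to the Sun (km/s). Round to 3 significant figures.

19.9 km/s

d = 1/p = 1/0.02830″ = 35.336 pc.
μ = 90.86 mas/yr = 0.09086 ″/yr.
v_t = 4.740 μ d = 4.740 × 0.09086 × 35.336 = 15.218 km/s.
v = √(v_r² + v_t²) = √((-12.89)² + 15.218²) = √397.74 = 19.943 km/s.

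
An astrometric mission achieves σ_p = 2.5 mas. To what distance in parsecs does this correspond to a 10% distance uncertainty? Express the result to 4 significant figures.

σ_d/d = σ_p/p, so the condition is σ_p/p ≤ 0.10, i.e. p ≥ σ_p/0.10.
p_min = 2.5/0.10 = 25 mas = 0.025 arcsec.
d_max = 1/p_min = 1/0.025 = 40 pc.

40.00 pc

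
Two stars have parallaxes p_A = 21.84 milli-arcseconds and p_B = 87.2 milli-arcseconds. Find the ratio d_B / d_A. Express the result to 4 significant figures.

Since d = 1/p, d_B/d_A = p_A/p_B.
= 21.84 / 87.2 = 0.25046.

0.2505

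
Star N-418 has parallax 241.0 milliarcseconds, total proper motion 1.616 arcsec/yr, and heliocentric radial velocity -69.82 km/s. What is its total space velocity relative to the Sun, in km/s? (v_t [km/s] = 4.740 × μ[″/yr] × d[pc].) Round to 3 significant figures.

d = 1/p = 1/0.2410″ = 4.1494 pc.
v_t = 4.740 μ d = 4.740 × 1.616 × 4.1494 = 31.784 km/s.
v = √(v_r² + v_t²) = √((-69.82)² + 31.784²) = √5885.06 = 76.714 km/s.

76.7 km/s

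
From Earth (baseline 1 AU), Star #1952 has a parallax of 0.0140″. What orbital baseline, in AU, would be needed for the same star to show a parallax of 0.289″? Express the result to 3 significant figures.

20.6 AU

Parallax scales linearly with baseline: p ∝ B, so B = p_target / p_Earth × 1 AU.
B = 0.289 / 0.0140 = 20.643 AU.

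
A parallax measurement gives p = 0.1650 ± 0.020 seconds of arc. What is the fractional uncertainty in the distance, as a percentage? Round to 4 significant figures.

12.12%

For d = 1/p, |σ_d/d| = |σ_p/p|.
σ_p/p = 0.020 / 0.1650 = 0.12121 = 12.121%.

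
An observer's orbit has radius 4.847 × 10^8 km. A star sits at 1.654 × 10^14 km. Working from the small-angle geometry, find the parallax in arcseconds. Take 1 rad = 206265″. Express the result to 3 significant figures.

0.604 arcsec

θ ≈ B/d = (4.847 × 10^8) / (1.654 × 10^14) = 2.9305 × 10^-6 rad.
In arcseconds: 2.9305 × 10^-6 × 206265 = 0.60446″.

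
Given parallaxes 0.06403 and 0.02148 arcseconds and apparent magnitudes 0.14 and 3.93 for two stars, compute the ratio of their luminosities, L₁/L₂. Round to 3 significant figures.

L₁/L₂ = 3.69

d₁ = 1/p₁ = 1/0.06403″ = 15.618 pc; d₂ = 1/p₂ = 1/0.02148″ = 46.555 pc.
M₁ = m₁ − 5 log₁₀ d₁ + 5 = 0.14 − 5.9681 + 5 = -0.8281.
M₂ = 3.93 − 8.3398 + 5 = 0.5902.
L₁/L₂ = 10^(0.4(M₂ − M₁)) = 10^(0.4 × 1.4183) = 10^0.56732 = 3.6925.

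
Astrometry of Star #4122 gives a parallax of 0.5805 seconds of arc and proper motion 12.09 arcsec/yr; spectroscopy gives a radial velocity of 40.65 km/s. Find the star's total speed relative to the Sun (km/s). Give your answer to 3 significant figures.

d = 1/p = 1/0.5805″ = 1.7227 pc.
v_t = 4.740 μ d = 4.740 × 12.09 × 1.7227 = 98.722 km/s.
v = √(v_r² + v_t²) = √(40.65² + 98.722²) = √11398.5 = 106.76 km/s.

107 km/s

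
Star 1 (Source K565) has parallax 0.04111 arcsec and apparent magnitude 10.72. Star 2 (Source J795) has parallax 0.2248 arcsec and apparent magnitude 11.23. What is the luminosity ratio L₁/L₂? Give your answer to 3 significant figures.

d₁ = 1/p₁ = 1/0.04111″ = 24.325 pc; d₂ = 1/p₂ = 1/0.2248″ = 4.4484 pc.
M₁ = m₁ − 5 log₁₀ d₁ + 5 = 10.72 − 6.9303 + 5 = 8.7897.
M₂ = 11.23 − 3.2410 + 5 = 12.9890.
L₁/L₂ = 10^(0.4(M₂ − M₁)) = 10^(0.4 × 4.1993) = 10^1.67972 = 47.832.

L₁/L₂ = 47.8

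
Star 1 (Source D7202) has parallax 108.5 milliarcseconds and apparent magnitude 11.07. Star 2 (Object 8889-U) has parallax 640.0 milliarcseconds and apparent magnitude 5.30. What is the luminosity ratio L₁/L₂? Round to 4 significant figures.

d₁ = 1/p₁ = 1/0.1085″ = 9.2166 pc; d₂ = 1/p₂ = 1/0.6400″ = 1.5625 pc.
M₁ = m₁ − 5 log₁₀ d₁ + 5 = 11.07 − 4.8229 + 5 = 11.2471.
M₂ = 5.30 − 0.9691 + 5 = 9.3309.
L₁/L₂ = 10^(0.4(M₂ − M₁)) = 10^(0.4 × (-1.9162)) = 10^(-0.76648) = 0.17121.

L₁/L₂ = 0.1712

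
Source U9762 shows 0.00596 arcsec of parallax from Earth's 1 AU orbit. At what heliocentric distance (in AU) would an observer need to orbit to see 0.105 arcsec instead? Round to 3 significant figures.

Parallax scales linearly with baseline: p ∝ B, so B = p_target / p_Earth × 1 AU.
B = 0.105 / 0.00596 = 17.617 AU.

17.6 AU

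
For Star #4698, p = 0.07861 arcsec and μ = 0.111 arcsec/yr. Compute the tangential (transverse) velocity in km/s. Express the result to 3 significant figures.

6.69 km/s

d = 1/p = 1/0.07861″ = 12.721 pc.
v_t = 4.74 × μ × d = 4.74 × 0.111 × 12.721 = 6.693 km/s.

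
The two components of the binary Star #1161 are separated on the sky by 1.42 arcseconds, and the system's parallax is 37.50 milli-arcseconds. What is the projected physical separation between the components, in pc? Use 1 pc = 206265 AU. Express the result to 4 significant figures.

0.0001836 pc

d = 1/p = 1/0.03750″ = 26.667 pc.
At distance d (pc), an angle of θ arcsec spans θ·d AU: s = 1.42 × 26.667 = 37.867 AU.
= 37.867 / 206265 = 0.00018358 pc.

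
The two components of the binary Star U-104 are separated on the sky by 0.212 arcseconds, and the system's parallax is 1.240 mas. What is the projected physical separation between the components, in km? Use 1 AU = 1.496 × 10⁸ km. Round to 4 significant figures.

2.558 × 10^10 km

d = 1/p = 1/0.001240″ = 806.45 pc.
At distance d (pc), an angle of θ arcsec spans θ·d AU: s = 0.212 × 806.45 = 170.97 AU.
= 170.97 × 1.496 × 10⁸ km = 2.5577 × 10^10 km.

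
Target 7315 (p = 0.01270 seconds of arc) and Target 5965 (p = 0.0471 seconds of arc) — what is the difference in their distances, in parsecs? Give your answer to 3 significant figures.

d_A = 1/0.01270″ = 78.74 pc; d_B = 1/0.04710″ = 21.231 pc.
|d_B − d_A| = |21.231 − 78.74| = 57.509 pc.

57.5 pc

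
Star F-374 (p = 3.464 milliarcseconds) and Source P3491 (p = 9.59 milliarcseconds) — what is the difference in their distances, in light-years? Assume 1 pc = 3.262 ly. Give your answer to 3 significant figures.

d_A = 1/0.003464″ = 288.68 pc; d_B = 1/0.009590″ = 104.28 pc.
|d_B − d_A| = |104.28 − 288.68| = 184.4 pc = 184.4 × 3.262 ly = 601.51 ly.

602 ly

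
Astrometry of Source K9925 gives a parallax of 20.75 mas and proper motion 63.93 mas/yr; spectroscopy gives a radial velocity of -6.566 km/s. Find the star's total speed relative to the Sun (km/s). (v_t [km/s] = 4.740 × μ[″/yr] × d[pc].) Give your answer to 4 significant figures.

d = 1/p = 1/0.02075″ = 48.193 pc.
μ = 63.93 mas/yr = 0.06393 ″/yr.
v_t = 4.740 μ d = 4.740 × 0.06393 × 48.193 = 14.604 km/s.
v = √(v_r² + v_t²) = √((-6.566)² + 14.604²) = √256.389 = 16.012 km/s.

16.01 km/s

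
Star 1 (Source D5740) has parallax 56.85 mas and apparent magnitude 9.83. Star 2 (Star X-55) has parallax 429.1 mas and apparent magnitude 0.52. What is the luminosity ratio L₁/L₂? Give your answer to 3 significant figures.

d₁ = 1/p₁ = 1/0.05685″ = 17.59 pc; d₂ = 1/p₂ = 1/0.4291″ = 2.3305 pc.
M₁ = m₁ − 5 log₁₀ d₁ + 5 = 9.83 − 6.2263 + 5 = 8.6037.
M₂ = 0.52 − 1.8372 + 5 = 3.6828.
L₁/L₂ = 10^(0.4(M₂ − M₁)) = 10^(0.4 × (-4.9209)) = 10^(-1.96836) = 0.010756.

L₁/L₂ = 0.0108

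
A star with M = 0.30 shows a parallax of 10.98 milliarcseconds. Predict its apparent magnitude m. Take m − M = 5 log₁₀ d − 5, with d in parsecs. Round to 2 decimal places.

d = 1/p = 1/0.01098″ = 91.075 pc.
m − M = 5 log₁₀ d − 5 = 5 log₁₀(91.075) − 5 = 9.7970 − 5 = 4.7970.
m = M + (m − M) = 0.30 + 4.7970 = 5.10.

m = 5.10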